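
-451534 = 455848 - 907382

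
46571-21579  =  24992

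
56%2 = 0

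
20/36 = 5/9 = 0.56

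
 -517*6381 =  - 3298977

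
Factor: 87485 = 5^1*17497^1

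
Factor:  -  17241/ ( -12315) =5^ ( - 1) * 7^1 = 7/5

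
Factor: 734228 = 2^2*11^2*37^1*41^1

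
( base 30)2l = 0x51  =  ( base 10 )81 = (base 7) 144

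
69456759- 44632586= 24824173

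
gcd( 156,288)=12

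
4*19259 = 77036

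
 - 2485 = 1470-3955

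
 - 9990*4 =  - 39960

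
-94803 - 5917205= - 6012008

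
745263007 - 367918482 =377344525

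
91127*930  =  84748110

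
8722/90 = 4361/45 = 96.91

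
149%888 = 149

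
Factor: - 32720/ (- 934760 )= 2^1*409^1*23369^( - 1) =818/23369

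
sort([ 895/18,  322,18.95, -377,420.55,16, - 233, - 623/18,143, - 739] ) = [ - 739, -377, - 233, - 623/18,16,18.95,895/18,143,322,420.55]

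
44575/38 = 1173 +1/38 = 1173.03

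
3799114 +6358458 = 10157572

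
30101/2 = 30101/2 = 15050.50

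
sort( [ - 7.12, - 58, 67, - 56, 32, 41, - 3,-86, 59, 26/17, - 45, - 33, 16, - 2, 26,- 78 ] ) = [ - 86, - 78, - 58,  -  56, - 45, - 33, - 7.12, - 3  ,  -  2,26/17, 16,26,32, 41,59,67] 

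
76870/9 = 8541+1/9=8541.11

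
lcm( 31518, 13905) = 472770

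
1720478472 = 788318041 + 932160431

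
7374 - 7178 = 196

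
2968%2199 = 769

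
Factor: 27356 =2^2*7^1*977^1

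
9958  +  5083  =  15041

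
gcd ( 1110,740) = 370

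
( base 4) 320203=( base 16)e23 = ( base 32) 3h3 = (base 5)103434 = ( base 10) 3619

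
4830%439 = 1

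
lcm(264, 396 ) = 792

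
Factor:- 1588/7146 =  - 2/9 = - 2^1*3^(  -  2 ) 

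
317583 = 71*4473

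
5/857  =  5/857 = 0.01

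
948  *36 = 34128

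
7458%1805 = 238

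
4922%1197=134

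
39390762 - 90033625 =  - 50642863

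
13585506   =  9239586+4345920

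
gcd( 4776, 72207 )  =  3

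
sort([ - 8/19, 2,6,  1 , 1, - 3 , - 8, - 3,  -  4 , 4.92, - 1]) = [ - 8, - 4, - 3 , - 3, - 1 , - 8/19, 1, 1, 2  ,  4.92, 6 ]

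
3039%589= 94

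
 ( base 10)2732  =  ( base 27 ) 3k5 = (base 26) 412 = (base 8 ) 5254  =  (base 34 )2cc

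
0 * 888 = 0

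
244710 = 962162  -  717452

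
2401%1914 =487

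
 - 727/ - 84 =8 + 55/84= 8.65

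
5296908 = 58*91326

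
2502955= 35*71513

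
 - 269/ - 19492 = 269/19492 = 0.01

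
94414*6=566484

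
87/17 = 5 + 2/17=5.12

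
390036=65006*6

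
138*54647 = 7541286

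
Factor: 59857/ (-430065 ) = -3^(-2)*5^( - 1 )*7^1 * 17^1*19^( - 1) = - 119/855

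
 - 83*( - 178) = 14774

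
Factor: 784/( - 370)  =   - 392/185 = - 2^3*5^(  -  1)*7^2*37^( -1)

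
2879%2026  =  853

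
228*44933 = 10244724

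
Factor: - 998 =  - 2^1*499^1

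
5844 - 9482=-3638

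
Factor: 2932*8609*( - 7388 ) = -2^4 *733^1*1847^1*8609^1 = -186484852144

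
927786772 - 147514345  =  780272427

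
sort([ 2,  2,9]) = [2,2,9] 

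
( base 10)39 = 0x27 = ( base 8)47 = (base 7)54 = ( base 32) 17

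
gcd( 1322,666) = 2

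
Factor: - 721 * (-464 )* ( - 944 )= - 315809536 = - 2^8*7^1*29^1*59^1 * 103^1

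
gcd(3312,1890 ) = 18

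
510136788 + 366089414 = 876226202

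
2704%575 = 404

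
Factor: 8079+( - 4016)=4063= 17^1*239^1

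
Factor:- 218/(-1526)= 1/7 = 7^( - 1 )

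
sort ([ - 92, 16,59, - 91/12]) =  [ - 92, -91/12,  16,59 ] 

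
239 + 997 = 1236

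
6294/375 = 2098/125 = 16.78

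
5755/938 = 5755/938 = 6.14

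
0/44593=0 = 0.00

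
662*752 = 497824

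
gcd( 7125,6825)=75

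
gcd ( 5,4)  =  1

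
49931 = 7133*7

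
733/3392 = 733/3392 = 0.22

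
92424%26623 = 12555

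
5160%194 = 116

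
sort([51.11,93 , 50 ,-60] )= [ - 60,50,  51.11 , 93] 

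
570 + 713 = 1283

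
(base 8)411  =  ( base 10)265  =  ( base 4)10021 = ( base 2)100001001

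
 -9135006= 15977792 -25112798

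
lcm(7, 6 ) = 42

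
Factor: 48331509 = 3^1*37^1* 435419^1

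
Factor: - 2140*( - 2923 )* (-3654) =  - 22856573880 = -2^3*3^2*5^1*7^1*29^1*37^1 * 79^1*107^1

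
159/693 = 53/231 = 0.23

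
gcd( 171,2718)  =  9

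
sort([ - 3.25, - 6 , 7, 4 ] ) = [ - 6, - 3.25 , 4,7]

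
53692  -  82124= - 28432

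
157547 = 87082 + 70465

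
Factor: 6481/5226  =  2^(  -  1 )* 3^(-1 )*13^( - 1 )*67^( - 1) * 6481^1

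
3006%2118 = 888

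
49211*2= 98422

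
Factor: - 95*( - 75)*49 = 3^1*5^3*7^2*19^1 = 349125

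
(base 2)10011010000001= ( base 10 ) 9857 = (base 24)H2H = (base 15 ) 2dc2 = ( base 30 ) ASH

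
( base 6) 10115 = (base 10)1343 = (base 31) 1CA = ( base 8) 2477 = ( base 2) 10100111111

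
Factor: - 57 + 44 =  - 13^1 =- 13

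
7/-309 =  - 1+302/309 = - 0.02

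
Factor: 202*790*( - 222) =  - 35426760= - 2^3*3^1 * 5^1*37^1*79^1*101^1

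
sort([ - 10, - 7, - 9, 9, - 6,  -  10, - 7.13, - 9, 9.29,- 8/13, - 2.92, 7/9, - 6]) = [ - 10, - 10, - 9, - 9, - 7.13, - 7, - 6 ,-6, - 2.92, - 8/13 , 7/9, 9, 9.29] 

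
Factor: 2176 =2^7*17^1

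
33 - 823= - 790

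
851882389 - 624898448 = 226983941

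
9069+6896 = 15965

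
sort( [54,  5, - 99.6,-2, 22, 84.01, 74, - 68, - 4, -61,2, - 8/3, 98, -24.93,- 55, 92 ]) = [ -99.6,-68,  -  61  , - 55, - 24.93, - 4,-8/3, - 2,  2,5,22,54,74, 84.01, 92, 98 ] 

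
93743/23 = 93743/23 = 4075.78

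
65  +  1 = 66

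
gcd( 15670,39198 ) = 2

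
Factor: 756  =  2^2*3^3*7^1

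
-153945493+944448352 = 790502859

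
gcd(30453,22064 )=1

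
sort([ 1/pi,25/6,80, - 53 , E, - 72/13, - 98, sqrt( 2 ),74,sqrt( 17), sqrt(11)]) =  [ - 98, - 53, - 72/13,1/pi,  sqrt( 2),E,sqrt(11), sqrt( 17 ), 25/6, 74, 80 ]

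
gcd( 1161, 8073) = 27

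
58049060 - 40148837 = 17900223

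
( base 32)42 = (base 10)130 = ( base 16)82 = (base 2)10000010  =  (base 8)202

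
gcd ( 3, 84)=3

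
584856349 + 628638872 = 1213495221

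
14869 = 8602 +6267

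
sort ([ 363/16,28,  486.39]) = [ 363/16, 28, 486.39 ] 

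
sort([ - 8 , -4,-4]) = [  -  8, - 4 , - 4 ] 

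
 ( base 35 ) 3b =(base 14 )84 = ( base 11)a6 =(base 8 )164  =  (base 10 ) 116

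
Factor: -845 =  - 5^1 * 13^2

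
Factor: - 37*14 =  - 2^1*7^1 * 37^1 = - 518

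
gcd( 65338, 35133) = 7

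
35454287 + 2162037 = 37616324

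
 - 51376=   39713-91089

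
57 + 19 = 76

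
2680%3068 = 2680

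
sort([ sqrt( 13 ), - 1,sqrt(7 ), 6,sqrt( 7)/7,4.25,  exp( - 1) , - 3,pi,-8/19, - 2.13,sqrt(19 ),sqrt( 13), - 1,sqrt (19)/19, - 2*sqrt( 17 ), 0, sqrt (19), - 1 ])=[  -  2*sqrt (17 ), - 3, - 2.13,-1, - 1 , - 1,-8/19,0, sqrt( 19 )/19 , exp( - 1),  sqrt( 7 ) /7,sqrt( 7 ),pi,sqrt(13), sqrt (13),4.25,sqrt(19), sqrt(19), 6] 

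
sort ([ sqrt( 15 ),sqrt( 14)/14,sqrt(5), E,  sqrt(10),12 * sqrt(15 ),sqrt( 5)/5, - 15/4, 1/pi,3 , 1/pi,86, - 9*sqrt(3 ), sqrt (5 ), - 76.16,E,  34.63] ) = [  -  76.16, - 9*sqrt (3), - 15/4,  sqrt ( 14 ) /14,1/pi, 1/pi, sqrt (5)/5,sqrt( 5 ), sqrt(5 ), E,E, 3, sqrt( 10) , sqrt(15 ), 34.63,  12* sqrt ( 15),86]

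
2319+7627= 9946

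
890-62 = 828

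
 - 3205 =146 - 3351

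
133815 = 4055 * 33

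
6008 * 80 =480640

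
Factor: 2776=2^3*347^1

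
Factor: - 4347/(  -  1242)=2^( - 1)*7^1 =7/2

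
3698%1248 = 1202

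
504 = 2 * 252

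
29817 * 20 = 596340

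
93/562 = 93/562= 0.17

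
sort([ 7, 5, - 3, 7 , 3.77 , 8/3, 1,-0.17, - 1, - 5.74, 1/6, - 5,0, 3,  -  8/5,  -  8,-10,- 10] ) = [ - 10, - 10,  -  8,-5.74,  -  5, - 3, - 8/5, -1 ,- 0.17, 0 , 1/6 , 1,  8/3,3, 3.77 , 5,7,  7] 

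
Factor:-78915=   -  3^1*5^1 * 5261^1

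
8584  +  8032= 16616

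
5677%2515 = 647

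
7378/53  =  7378/53 = 139.21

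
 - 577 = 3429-4006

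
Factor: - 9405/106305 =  - 3^1*11^1*373^(  -  1 ) = - 33/373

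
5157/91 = 5157/91 = 56.67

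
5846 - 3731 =2115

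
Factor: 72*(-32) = - 2304 =- 2^8*3^2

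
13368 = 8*1671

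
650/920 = 65/92 = 0.71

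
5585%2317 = 951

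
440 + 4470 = 4910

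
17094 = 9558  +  7536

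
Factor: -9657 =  - 3^2*29^1*37^1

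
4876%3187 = 1689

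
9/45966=3/15322 = 0.00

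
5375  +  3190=8565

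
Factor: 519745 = 5^1*19^1*5471^1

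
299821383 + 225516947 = 525338330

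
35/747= 35/747=0.05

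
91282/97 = 941 + 5/97 = 941.05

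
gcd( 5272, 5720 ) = 8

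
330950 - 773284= -442334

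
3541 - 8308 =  - 4767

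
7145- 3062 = 4083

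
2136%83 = 61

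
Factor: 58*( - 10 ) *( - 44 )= 25520 =2^4*5^1*11^1*29^1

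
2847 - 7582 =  -4735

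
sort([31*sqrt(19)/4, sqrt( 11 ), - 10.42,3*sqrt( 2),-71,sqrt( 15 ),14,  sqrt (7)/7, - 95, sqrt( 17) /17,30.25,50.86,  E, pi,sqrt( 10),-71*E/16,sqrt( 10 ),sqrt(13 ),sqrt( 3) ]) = [- 95,-71, - 71*E/16, - 10.42,sqrt(17)/17,sqrt( 7) /7,sqrt( 3 ),E,pi,sqrt(10 ),sqrt( 10 ),sqrt( 11 ),  sqrt(13 ),sqrt( 15 ), 3*sqrt (2 ),14,30.25, 31*sqrt(19 ) /4, 50.86]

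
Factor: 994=2^1 * 7^1*71^1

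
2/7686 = 1/3843 = 0.00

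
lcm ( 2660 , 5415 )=151620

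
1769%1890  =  1769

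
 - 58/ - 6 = 29/3 = 9.67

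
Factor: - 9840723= - 3^1*103^1*31847^1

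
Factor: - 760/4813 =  - 2^3*5^1*19^1*4813^(-1)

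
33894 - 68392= - 34498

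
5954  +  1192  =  7146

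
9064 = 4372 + 4692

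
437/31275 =437/31275 = 0.01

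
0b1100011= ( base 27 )3I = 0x63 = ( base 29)3C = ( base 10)99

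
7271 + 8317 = 15588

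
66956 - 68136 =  -1180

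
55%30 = 25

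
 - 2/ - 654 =1/327 = 0.00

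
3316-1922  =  1394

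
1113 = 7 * 159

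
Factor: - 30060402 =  - 2^1 * 3^1*23^1*217829^1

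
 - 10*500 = - 5000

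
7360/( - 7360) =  - 1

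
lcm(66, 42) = 462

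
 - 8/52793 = - 8/52793= -0.00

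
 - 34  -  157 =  - 191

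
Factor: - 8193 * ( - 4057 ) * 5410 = 179822995410 = 2^1* 3^1*5^1 * 541^1*2731^1*4057^1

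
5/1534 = 5/1534 = 0.00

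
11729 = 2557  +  9172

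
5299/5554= 5299/5554 = 0.95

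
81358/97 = 838 + 72/97= 838.74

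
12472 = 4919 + 7553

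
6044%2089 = 1866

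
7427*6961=51699347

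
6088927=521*11687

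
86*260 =22360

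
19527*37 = 722499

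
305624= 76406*4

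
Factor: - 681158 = - 2^1 *340579^1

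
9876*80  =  790080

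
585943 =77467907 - 76881964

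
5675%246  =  17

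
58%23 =12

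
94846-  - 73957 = 168803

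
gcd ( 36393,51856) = 7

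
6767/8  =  6767/8 = 845.88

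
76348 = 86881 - 10533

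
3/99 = 1/33 =0.03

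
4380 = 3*1460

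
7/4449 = 7/4449 = 0.00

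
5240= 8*655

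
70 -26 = 44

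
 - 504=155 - 659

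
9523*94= 895162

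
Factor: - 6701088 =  - 2^5*3^1*29^2*83^1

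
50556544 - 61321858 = -10765314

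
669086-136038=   533048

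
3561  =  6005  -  2444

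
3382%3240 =142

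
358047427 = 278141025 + 79906402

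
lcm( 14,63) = 126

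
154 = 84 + 70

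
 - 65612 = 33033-98645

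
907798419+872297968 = 1780096387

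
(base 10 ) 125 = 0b1111101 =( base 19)6b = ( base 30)45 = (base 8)175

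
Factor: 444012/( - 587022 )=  - 326/431  =  - 2^1 * 163^1 * 431^(- 1 ) 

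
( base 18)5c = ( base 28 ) 3I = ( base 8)146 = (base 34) 30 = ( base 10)102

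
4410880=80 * 55136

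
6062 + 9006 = 15068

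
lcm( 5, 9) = 45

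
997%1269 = 997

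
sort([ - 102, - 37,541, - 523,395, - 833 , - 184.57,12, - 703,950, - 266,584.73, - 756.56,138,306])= [ - 833, - 756.56, - 703, - 523, - 266, - 184.57, - 102, - 37, 12,138,306,395,541, 584.73, 950 ]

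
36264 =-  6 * (  -  6044 )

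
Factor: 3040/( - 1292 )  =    -  2^3*5^1*17^( - 1)= -  40/17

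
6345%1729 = 1158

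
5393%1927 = 1539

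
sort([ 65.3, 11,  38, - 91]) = [-91,11 , 38,65.3]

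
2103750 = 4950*425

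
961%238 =9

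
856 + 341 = 1197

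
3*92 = 276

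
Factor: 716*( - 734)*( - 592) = 2^7*37^1*179^1*367^1=311122048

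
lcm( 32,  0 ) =0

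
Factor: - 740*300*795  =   - 176490000 = - 2^4 * 3^2*5^4* 37^1*53^1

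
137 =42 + 95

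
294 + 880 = 1174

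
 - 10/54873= - 10/54873 =-  0.00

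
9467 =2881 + 6586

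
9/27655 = 9/27655   =  0.00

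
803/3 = 267+2/3 = 267.67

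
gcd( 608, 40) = 8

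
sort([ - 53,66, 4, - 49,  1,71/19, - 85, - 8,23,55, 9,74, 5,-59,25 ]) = [ - 85, - 59,  -  53, - 49, - 8,1, 71/19,4 , 5,9,23, 25, 55,  66,74 ] 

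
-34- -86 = 52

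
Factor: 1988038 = 2^1*13^1*76463^1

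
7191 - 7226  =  -35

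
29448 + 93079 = 122527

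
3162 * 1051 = 3323262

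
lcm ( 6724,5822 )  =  477404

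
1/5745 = 1/5745 = 0.00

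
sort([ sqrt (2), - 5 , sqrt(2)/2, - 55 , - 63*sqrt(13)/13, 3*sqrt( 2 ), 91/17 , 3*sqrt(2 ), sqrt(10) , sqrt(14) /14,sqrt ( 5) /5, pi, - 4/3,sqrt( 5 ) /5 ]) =[ - 55, - 63*sqrt(13)/13, - 5,- 4/3 , sqrt(14) /14, sqrt( 5) /5,sqrt(5 )/5 , sqrt( 2 )/2, sqrt(2), pi  ,  sqrt( 10 ), 3*sqrt(2),3*sqrt( 2),91/17 ] 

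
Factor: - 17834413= - 17834413^1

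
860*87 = 74820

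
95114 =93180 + 1934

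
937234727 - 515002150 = 422232577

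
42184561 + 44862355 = 87046916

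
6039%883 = 741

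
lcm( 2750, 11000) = 11000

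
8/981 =8/981 =0.01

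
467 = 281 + 186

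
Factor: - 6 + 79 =73^1= 73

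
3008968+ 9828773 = 12837741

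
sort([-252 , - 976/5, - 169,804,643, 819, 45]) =[ - 252, - 976/5, - 169 , 45,  643,804,819] 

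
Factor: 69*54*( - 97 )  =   - 361422  =  - 2^1*3^4 *23^1*97^1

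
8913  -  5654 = 3259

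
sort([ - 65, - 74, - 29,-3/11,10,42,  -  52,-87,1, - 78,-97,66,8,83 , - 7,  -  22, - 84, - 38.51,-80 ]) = [ - 97,-87, - 84,-80, - 78,-74, - 65, - 52,-38.51,  -  29, - 22,-7, - 3/11,1,8,10 , 42, 66,83 ] 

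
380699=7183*53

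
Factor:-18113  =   - 59^1*307^1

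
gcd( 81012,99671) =1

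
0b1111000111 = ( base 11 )7AA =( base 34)sf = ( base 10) 967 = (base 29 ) 14A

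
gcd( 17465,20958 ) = 3493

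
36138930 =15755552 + 20383378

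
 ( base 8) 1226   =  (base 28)NI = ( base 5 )10122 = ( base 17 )24G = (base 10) 662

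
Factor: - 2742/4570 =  - 3/5= -3^1*5^ (-1 )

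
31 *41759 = 1294529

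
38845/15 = 2589 + 2/3 = 2589.67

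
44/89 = 44/89 = 0.49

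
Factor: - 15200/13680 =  - 2^1*3^ ( - 2) * 5^1 = - 10/9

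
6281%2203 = 1875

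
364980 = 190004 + 174976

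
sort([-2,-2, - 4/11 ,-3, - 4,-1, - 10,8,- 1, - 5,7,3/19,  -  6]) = [  -  10, - 6 , - 5, - 4, - 3,-2,- 2,  -  1, - 1, - 4/11, 3/19, 7,8 ]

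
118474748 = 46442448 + 72032300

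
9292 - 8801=491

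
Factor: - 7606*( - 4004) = 30454424 = 2^3*7^1*11^1*13^1*3803^1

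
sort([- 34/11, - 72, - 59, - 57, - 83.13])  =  [ - 83.13, - 72, - 59, - 57, - 34/11 ] 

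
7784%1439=589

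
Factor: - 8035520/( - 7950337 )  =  2^6 *5^1*2441^( - 1)*3257^( - 1)*25111^1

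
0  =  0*243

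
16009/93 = 16009/93=172.14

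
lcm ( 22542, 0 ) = 0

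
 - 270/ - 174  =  1 + 16/29 =1.55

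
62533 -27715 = 34818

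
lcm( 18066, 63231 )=126462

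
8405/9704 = 8405/9704= 0.87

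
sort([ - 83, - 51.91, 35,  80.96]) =[  -  83, - 51.91,35,80.96 ]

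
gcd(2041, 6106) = 1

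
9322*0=0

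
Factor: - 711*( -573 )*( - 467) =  - 190257201 = - 3^3*79^1 *191^1 * 467^1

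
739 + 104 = 843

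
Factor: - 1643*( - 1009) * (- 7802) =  - 12934054174 = -  2^1*31^1*47^1*53^1*83^1*1009^1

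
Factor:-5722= - 2^1* 2861^1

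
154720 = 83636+71084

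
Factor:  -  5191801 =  - 79^1*65719^1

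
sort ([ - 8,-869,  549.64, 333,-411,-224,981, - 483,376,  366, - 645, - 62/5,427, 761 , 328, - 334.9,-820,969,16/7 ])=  [-869,-820, - 645, - 483, - 411, - 334.9,- 224, - 62/5 , - 8,16/7,328,333,366, 376,427,549.64,761,969,981 ]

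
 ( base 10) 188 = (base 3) 20222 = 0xbc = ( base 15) c8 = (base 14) d6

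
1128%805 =323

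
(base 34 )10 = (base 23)1b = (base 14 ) 26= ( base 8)42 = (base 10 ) 34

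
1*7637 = 7637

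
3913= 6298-2385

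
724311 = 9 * 80479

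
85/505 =17/101 = 0.17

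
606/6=101 =101.00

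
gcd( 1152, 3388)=4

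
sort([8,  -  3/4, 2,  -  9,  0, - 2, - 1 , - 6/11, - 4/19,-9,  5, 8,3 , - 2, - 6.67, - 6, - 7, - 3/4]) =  [ - 9, - 9, - 7, - 6.67, - 6, - 2, - 2, - 1,-3/4,-3/4, - 6/11,  -  4/19,0, 2, 3,5 , 8,8 ]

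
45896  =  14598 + 31298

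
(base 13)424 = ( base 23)17g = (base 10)706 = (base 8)1302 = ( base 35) k6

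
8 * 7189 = 57512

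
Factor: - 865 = - 5^1*173^1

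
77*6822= 525294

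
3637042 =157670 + 3479372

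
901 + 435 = 1336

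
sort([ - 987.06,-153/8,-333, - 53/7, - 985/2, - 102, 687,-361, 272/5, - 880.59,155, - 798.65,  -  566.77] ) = [-987.06, - 880.59, - 798.65, - 566.77, -985/2, - 361,-333,-102,  -  153/8, - 53/7, 272/5, 155, 687]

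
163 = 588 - 425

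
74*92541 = 6848034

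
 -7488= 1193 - 8681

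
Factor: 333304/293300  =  2^1*5^( - 2)*7^( - 1)*61^1 *419^( - 1 )*683^1 = 83326/73325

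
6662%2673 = 1316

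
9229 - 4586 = 4643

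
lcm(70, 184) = 6440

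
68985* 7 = 482895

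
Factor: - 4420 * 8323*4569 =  - 168082818540 = -  2^2*3^1*5^1 *7^1*13^1 * 17^1*29^1*41^1*1523^1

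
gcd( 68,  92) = 4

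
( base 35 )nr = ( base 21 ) 1id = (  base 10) 832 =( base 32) q0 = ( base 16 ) 340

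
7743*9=69687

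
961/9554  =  961/9554= 0.10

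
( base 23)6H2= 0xdef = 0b110111101111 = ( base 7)13254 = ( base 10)3567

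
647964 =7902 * 82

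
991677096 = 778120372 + 213556724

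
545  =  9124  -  8579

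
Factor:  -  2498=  - 2^1 * 1249^1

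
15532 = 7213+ 8319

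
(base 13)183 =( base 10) 276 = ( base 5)2101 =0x114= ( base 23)C0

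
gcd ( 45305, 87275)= 5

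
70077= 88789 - 18712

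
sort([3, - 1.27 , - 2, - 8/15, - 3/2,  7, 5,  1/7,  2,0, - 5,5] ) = [ - 5, - 2, - 3/2 , - 1.27,-8/15,0,1/7,2,3,5,5, 7 ] 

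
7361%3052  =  1257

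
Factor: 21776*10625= 231370000 =2^4*5^4*17^1*1361^1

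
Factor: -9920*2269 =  - 2^6*5^1*31^1 * 2269^1 = -  22508480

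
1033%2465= 1033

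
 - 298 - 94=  - 392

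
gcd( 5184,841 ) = 1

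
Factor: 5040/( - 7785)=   -  112/173 = -2^4 *7^1*173^ ( - 1 ) 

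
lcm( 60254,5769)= 542286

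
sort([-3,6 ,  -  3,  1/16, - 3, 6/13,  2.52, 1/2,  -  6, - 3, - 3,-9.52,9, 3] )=[-9.52,-6, - 3, - 3,-3 , - 3,-3,1/16, 6/13,1/2, 2.52, 3,6,9]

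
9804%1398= 18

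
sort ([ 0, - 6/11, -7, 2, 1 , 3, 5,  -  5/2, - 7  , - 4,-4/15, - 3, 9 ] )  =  [ - 7,-7, - 4,-3, - 5/2, - 6/11,-4/15, 0  ,  1,2, 3 , 5, 9]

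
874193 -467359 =406834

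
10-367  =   - 357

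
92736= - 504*( - 184)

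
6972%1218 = 882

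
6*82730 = 496380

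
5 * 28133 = 140665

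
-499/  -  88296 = 499/88296  =  0.01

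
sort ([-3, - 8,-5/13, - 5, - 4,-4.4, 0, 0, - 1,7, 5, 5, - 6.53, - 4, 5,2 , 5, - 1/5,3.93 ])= [-8, - 6.53,-5, - 4.4, - 4, - 4, - 3, -1,-5/13, - 1/5, 0 , 0,2,3.93,  5,5,5,5,7 ]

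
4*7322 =29288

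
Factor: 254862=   2^1*3^2*14159^1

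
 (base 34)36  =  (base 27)40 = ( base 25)48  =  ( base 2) 1101100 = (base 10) 108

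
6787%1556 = 563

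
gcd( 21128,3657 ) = 1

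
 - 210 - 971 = - 1181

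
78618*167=13129206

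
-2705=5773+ - 8478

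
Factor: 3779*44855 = 169507045 = 5^1 * 3779^1*8971^1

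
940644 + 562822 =1503466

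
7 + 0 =7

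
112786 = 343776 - 230990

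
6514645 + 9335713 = 15850358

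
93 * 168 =15624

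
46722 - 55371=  - 8649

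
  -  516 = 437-953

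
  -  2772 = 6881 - 9653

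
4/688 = 1/172 = 0.01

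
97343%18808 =3303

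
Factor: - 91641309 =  - 3^1*211^1  *144773^1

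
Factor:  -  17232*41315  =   - 2^4*3^1*5^1*359^1 * 8263^1= - 711940080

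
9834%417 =243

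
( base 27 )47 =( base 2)1110011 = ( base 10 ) 115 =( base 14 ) 83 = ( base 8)163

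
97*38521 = 3736537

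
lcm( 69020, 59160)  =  414120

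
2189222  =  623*3514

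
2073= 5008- 2935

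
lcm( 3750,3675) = 183750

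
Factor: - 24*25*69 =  - 41400 = -2^3*3^2*5^2*23^1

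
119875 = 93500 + 26375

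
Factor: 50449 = 7^1*7207^1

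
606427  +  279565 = 885992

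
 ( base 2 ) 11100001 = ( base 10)225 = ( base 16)e1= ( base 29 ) 7m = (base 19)BG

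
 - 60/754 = -30/377 = -0.08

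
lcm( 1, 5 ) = 5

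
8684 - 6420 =2264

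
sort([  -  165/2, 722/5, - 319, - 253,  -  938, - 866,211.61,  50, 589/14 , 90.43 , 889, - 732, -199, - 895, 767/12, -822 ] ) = [ - 938, - 895, - 866, - 822, - 732,- 319, - 253 , - 199, - 165/2,589/14,50 , 767/12, 90.43, 722/5, 211.61, 889 ] 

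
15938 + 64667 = 80605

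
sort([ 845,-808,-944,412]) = [ - 944,-808, 412,845] 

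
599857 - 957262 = - 357405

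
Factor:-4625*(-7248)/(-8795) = - 2^4*3^1*5^2*37^1*151^1*1759^(-1 ) = - 6704400/1759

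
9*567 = 5103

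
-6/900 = - 1+149/150= - 0.01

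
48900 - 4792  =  44108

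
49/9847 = 49/9847 = 0.00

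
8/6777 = 8/6777=   0.00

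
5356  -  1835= 3521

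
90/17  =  90/17 = 5.29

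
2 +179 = 181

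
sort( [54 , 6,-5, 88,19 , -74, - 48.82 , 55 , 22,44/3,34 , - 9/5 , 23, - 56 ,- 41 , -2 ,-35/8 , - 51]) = [  -  74,-56 , - 51, - 48.82 ,-41, - 5 , - 35/8, - 2, -9/5,6, 44/3 , 19, 22,23 , 34, 54, 55, 88] 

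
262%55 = 42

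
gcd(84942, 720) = 18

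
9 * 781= 7029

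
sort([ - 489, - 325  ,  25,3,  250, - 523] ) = [ - 523, - 489, - 325,3  ,  25,250] 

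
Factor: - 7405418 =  - 2^1 *1871^1*1979^1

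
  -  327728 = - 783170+455442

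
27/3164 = 27/3164= 0.01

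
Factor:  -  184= - 2^3*23^1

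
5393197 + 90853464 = 96246661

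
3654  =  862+2792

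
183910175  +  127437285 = 311347460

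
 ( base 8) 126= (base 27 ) 35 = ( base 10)86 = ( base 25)3b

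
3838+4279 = 8117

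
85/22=85/22 = 3.86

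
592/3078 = 296/1539 = 0.19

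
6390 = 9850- 3460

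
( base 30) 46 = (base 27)4I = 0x7E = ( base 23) 5B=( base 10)126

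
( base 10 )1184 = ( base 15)53e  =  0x4a0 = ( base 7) 3311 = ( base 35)xt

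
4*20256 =81024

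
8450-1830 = 6620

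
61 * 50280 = 3067080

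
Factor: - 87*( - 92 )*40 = 2^5* 3^1 *5^1*23^1*29^1= 320160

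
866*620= 536920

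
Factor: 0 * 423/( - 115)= 0  =  0^1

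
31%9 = 4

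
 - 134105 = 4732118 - 4866223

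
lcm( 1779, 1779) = 1779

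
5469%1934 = 1601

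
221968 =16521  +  205447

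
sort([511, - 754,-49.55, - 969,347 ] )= [- 969, - 754, -49.55,  347,511 ] 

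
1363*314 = 427982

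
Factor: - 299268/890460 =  - 5^( - 1 )*97^(-1)*163^1 = - 163/485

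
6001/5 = 1200  +  1/5 = 1200.20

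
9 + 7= 16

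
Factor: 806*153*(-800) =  - 98654400 = - 2^6*3^2* 5^2*13^1*17^1 * 31^1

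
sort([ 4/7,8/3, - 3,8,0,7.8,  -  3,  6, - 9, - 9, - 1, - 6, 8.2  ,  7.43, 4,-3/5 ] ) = [ - 9,-9  , - 6,-3,-3,-1, - 3/5,0 , 4/7, 8/3, 4,6,7.43, 7.8,  8,8.2]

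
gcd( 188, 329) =47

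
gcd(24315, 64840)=8105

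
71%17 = 3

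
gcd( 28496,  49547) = 1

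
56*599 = 33544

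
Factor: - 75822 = -2^1*3^1 * 12637^1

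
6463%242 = 171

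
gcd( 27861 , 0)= 27861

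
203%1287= 203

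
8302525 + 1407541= 9710066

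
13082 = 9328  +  3754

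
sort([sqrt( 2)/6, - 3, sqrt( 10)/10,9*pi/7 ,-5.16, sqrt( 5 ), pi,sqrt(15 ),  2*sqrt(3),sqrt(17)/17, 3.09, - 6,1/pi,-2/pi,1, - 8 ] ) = [ - 8, - 6,  -  5.16, - 3, - 2/pi, sqrt(2)/6,  sqrt( 17)/17, sqrt( 10 ) /10,  1/pi,1 , sqrt( 5),3.09,pi,2*sqrt( 3), sqrt(15),9*pi/7 ]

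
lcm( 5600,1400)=5600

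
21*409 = 8589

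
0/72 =0= 0.00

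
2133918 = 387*5514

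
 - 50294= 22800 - 73094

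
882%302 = 278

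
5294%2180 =934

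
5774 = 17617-11843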